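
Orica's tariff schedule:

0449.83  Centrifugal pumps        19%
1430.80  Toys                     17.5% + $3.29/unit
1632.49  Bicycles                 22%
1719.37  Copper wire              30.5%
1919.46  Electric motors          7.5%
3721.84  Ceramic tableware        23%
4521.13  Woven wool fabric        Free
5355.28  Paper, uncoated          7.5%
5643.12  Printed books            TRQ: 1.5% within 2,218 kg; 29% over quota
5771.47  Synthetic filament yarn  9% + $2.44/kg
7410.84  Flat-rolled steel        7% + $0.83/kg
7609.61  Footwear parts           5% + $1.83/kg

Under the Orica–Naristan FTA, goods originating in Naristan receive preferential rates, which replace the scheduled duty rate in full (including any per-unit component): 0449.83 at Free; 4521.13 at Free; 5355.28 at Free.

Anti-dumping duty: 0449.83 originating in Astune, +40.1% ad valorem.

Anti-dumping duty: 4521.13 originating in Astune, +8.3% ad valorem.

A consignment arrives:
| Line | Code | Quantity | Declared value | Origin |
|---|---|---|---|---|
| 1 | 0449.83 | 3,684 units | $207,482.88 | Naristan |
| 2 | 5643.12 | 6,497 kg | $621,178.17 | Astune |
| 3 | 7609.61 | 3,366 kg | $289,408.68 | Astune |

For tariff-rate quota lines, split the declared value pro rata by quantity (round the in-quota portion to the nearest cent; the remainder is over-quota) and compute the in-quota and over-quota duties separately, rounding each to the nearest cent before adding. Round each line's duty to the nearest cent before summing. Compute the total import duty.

$142,454.56

Line 1 (0449.83, Naristan, 3,684 units, $207,482.88):
Base rate for 0449.83 is 19%.
Origin Naristan qualifies under the Orica–Naristan agreement and 0449.83 is covered: preferential rate Free applies instead.
The additional-duty order on 0449.83 targets Astune, not Naristan; it does not apply.
Duty = $207,482.88 × 0% = $0.00.
Line 2 (5643.12, Astune, 6,497 kg, $621,178.17):
Code 5643.12 is under a tariff-rate quota (threshold 2,218 kg). In-quota: 2,218 kg at 1.5%; over-quota: 4,279 kg at 29%.
Pro-rata value split: in-quota = $621,178.17 × 2,218/6,497 = $212,062.98; over-quota = $621,178.17 − $212,062.98 = $409,115.19.
In-quota duty = $212,062.98 × 1.5% = $3,180.94. Over-quota duty = $409,115.19 × 29% = $118,643.41.
Line duty = $3,180.94 + $118,643.41 = $121,824.35.
Line 3 (7609.61, Astune, 3,366 kg, $289,408.68):
Base rate for 7609.61 is 5% + $1.83/kg.
Duty = $289,408.68 × 5% + 3,366 × $1.83 = $20,630.21.
Total = $0.00 + $121,824.35 + $20,630.21 = $142,454.56.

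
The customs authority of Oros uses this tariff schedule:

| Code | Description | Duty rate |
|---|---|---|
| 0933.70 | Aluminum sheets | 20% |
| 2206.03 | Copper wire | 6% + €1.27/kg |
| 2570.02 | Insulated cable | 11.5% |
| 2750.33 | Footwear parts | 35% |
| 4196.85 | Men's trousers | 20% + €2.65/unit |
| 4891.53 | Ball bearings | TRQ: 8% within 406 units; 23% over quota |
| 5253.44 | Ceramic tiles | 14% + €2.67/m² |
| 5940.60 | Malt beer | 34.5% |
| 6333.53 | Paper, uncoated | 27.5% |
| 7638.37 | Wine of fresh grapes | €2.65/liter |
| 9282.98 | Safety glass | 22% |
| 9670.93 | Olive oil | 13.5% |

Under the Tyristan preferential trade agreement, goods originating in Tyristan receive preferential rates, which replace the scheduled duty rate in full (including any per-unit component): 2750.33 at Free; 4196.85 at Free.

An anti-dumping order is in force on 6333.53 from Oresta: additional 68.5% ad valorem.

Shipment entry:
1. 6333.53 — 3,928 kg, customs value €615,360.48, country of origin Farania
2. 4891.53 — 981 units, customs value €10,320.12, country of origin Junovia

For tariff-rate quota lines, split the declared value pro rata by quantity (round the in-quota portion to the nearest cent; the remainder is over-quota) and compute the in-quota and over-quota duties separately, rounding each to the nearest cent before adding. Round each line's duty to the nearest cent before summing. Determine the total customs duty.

Line 1 (6333.53, Farania, 3,928 kg, €615,360.48):
Base rate for 6333.53 is 27.5%.
The additional-duty order on 6333.53 targets Oresta, not Farania; it does not apply.
Duty = €615,360.48 × 27.5% = €169,224.13.
Line 2 (4891.53, Junovia, 981 units, €10,320.12):
Code 4891.53 is under a tariff-rate quota (threshold 406 units). In-quota: 406 units at 8%; over-quota: 575 units at 23%.
Pro-rata value split: in-quota = €10,320.12 × 406/981 = €4,271.12; over-quota = €10,320.12 − €4,271.12 = €6,049.00.
In-quota duty = €4,271.12 × 8% = €341.69. Over-quota duty = €6,049.00 × 23% = €1,391.27.
Line duty = €341.69 + €1,391.27 = €1,732.96.
Total = €169,224.13 + €1,732.96 = €170,957.09.

€170,957.09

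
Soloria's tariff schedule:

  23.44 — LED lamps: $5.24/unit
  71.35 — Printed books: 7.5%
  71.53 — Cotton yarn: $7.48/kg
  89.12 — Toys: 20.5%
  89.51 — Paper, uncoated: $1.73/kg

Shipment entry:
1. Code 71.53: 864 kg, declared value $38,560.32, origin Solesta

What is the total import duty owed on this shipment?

$6,462.72

Line 1 (71.53, Solesta, 864 kg, $38,560.32):
Base rate for 71.53 is $7.48/kg.
Duty = 864 × $7.48 = $6,462.72.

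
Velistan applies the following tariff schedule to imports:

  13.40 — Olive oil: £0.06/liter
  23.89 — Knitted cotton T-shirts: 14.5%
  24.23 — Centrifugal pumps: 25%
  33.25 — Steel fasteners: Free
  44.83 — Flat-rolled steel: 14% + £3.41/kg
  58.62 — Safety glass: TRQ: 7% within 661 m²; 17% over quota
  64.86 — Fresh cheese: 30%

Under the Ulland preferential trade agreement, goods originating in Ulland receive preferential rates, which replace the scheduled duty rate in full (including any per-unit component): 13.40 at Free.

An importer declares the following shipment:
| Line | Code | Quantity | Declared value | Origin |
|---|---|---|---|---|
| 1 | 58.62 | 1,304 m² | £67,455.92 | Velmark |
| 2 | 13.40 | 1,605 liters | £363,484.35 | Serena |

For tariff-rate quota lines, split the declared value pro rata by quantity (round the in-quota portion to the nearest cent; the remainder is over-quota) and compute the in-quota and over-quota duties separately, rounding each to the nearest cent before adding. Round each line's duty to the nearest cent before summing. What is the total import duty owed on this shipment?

£8,144.46

Line 1 (58.62, Velmark, 1,304 m², £67,455.92):
Code 58.62 is under a tariff-rate quota (threshold 661 m²). In-quota: 661 m² at 7%; over-quota: 643 m² at 17%.
Pro-rata value split: in-quota = £67,455.92 × 661/1,304 = £34,193.53; over-quota = £67,455.92 − £34,193.53 = £33,262.39.
In-quota duty = £34,193.53 × 7% = £2,393.55. Over-quota duty = £33,262.39 × 17% = £5,654.61.
Line duty = £2,393.55 + £5,654.61 = £8,048.16.
Line 2 (13.40, Serena, 1,605 liters, £363,484.35):
Base rate for 13.40 is £0.06/liter.
13.40 has an FTA preferential rate, but origin Serena is not Ulland; base rate stands.
Duty = 1,605 × £0.06 = £96.30.
Total = £8,048.16 + £96.30 = £8,144.46.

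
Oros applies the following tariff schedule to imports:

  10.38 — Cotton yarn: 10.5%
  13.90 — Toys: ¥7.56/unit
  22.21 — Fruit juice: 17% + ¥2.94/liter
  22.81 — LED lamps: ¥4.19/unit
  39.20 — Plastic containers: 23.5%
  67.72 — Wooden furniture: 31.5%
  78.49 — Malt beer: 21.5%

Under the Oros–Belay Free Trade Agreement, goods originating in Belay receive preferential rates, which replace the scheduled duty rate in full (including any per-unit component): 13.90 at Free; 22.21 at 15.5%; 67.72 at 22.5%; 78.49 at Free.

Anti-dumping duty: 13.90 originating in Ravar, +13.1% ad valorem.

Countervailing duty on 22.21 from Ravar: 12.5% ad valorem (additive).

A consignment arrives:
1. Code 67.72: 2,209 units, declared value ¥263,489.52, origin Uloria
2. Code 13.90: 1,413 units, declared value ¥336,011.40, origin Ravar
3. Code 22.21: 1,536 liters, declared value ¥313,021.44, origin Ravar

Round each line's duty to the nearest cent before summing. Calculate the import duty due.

Line 1 (67.72, Uloria, 2,209 units, ¥263,489.52):
Base rate for 67.72 is 31.5%.
67.72 has an FTA preferential rate, but origin Uloria is not Belay; base rate stands.
Duty = ¥263,489.52 × 31.5% = ¥82,999.20.
Line 2 (13.90, Ravar, 1,413 units, ¥336,011.40):
Base rate for 13.90 is ¥7.56/unit.
13.90 has an FTA preferential rate, but origin Ravar is not Belay; base rate stands.
Additional duty on 13.90 from Ravar: +13.1% ad valorem. Applied ad valorem rate = 13.1%.
Duty = ¥336,011.40 × 13.1% + 1,413 × ¥7.56 = ¥54,699.77.
Line 3 (22.21, Ravar, 1,536 liters, ¥313,021.44):
Base rate for 22.21 is 17% + ¥2.94/liter.
22.21 has an FTA preferential rate, but origin Ravar is not Belay; base rate stands.
Additional duty on 22.21 from Ravar: +12.5%. Applied ad valorem rate: 17% + 12.5% = 29.5%.
Duty = ¥313,021.44 × 29.5% + 1,536 × ¥2.94 = ¥96,857.16.
Total = ¥82,999.20 + ¥54,699.77 + ¥96,857.16 = ¥234,556.13.

¥234,556.13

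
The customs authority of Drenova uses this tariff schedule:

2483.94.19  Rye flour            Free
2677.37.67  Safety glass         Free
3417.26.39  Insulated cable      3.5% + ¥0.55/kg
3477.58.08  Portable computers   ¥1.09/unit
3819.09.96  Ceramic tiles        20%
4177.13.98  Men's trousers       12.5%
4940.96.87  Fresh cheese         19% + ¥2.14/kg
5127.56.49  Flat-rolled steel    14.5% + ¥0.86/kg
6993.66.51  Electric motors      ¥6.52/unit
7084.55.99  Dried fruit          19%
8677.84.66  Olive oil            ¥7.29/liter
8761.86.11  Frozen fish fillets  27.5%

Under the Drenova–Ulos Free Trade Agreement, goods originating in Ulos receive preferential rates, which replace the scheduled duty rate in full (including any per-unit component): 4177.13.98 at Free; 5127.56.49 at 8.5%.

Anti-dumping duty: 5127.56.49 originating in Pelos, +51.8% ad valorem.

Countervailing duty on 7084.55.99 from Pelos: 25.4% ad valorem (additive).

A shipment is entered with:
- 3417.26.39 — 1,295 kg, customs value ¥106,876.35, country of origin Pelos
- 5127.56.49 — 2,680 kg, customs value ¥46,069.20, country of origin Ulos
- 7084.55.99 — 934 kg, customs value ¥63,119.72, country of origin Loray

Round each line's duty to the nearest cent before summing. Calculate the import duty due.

¥20,361.55

Line 1 (3417.26.39, Pelos, 1,295 kg, ¥106,876.35):
Base rate for 3417.26.39 is 3.5% + ¥0.55/kg.
Duty = ¥106,876.35 × 3.5% + 1,295 × ¥0.55 = ¥4,452.92.
Line 2 (5127.56.49, Ulos, 2,680 kg, ¥46,069.20):
Base rate for 5127.56.49 is 14.5% + ¥0.86/kg.
Origin Ulos qualifies under the Drenova–Ulos agreement and 5127.56.49 is covered: preferential rate 8.5% applies instead.
The additional-duty order on 5127.56.49 targets Pelos, not Ulos; it does not apply.
Duty = ¥46,069.20 × 8.5% = ¥3,915.88.
Line 3 (7084.55.99, Loray, 934 kg, ¥63,119.72):
Base rate for 7084.55.99 is 19%.
The additional-duty order on 7084.55.99 targets Pelos, not Loray; it does not apply.
Duty = ¥63,119.72 × 19% = ¥11,992.75.
Total = ¥4,452.92 + ¥3,915.88 + ¥11,992.75 = ¥20,361.55.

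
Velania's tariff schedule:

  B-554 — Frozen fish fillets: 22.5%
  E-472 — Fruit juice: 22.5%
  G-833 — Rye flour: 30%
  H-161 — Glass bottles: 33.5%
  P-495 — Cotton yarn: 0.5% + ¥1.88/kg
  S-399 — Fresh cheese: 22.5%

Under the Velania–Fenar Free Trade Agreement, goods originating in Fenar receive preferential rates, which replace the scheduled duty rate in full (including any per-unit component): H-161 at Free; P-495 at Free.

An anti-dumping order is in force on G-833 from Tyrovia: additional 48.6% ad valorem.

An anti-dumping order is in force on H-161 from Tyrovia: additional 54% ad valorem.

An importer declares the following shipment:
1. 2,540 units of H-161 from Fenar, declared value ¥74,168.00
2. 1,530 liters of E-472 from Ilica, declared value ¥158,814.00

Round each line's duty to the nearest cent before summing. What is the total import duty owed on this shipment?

¥35,733.15

Line 1 (H-161, Fenar, 2,540 units, ¥74,168.00):
Base rate for H-161 is 33.5%.
Origin Fenar qualifies under the Velania–Fenar agreement and H-161 is covered: preferential rate Free applies instead.
The additional-duty order on H-161 targets Tyrovia, not Fenar; it does not apply.
Duty = ¥74,168.00 × 0% = ¥0.00.
Line 2 (E-472, Ilica, 1,530 liters, ¥158,814.00):
Base rate for E-472 is 22.5%.
Duty = ¥158,814.00 × 22.5% = ¥35,733.15.
Total = ¥0.00 + ¥35,733.15 = ¥35,733.15.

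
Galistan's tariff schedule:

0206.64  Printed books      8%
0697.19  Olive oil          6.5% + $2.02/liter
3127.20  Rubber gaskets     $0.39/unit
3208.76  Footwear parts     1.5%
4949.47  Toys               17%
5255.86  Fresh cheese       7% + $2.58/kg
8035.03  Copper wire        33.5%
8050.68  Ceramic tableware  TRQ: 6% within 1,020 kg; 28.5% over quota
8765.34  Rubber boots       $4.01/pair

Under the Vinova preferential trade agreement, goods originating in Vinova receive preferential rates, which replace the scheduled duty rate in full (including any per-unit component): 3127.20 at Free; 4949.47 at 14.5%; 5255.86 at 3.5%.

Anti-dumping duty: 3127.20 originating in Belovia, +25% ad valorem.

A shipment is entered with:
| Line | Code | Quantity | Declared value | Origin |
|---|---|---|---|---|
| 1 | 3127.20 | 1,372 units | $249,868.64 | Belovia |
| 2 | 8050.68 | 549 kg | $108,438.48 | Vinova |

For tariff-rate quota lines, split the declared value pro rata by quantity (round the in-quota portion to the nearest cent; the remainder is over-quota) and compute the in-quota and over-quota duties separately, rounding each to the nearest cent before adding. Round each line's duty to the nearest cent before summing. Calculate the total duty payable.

$69,508.55

Line 1 (3127.20, Belovia, 1,372 units, $249,868.64):
Base rate for 3127.20 is $0.39/unit.
3127.20 has an FTA preferential rate, but origin Belovia is not Vinova; base rate stands.
Additional duty on 3127.20 from Belovia: +25% ad valorem. Applied ad valorem rate = 25%.
Duty = $249,868.64 × 25% + 1,372 × $0.39 = $63,002.24.
Line 2 (8050.68, Vinova, 549 kg, $108,438.48):
Code 8050.68 is under a tariff-rate quota (threshold 1,020 kg). Quantity 549 kg is within the quota, so the in-quota rate 6% applies to the full value.
Duty = $108,438.48 × 6% = $6,506.31.
Total = $63,002.24 + $6,506.31 = $69,508.55.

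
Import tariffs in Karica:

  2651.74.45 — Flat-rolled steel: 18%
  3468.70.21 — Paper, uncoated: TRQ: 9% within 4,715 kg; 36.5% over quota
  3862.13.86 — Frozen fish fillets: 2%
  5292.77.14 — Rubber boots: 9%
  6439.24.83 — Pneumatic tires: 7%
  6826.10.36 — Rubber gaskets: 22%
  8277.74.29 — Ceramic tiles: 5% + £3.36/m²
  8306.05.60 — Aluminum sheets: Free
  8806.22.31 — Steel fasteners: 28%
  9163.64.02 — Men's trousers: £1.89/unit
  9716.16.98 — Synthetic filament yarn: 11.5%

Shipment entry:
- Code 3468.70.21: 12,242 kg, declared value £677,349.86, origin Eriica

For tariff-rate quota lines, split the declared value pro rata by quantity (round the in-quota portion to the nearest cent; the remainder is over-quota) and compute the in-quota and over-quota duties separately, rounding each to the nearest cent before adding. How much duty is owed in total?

£175,490.44

Line 1 (3468.70.21, Eriica, 12,242 kg, £677,349.86):
Code 3468.70.21 is under a tariff-rate quota (threshold 4,715 kg). In-quota: 4,715 kg at 9%; over-quota: 7,527 kg at 36.5%.
Pro-rata value split: in-quota = £677,349.86 × 4,715/12,242 = £260,880.95; over-quota = £677,349.86 − £260,880.95 = £416,468.91.
In-quota duty = £260,880.95 × 9% = £23,479.29. Over-quota duty = £416,468.91 × 36.5% = £152,011.15.
Line duty = £23,479.29 + £152,011.15 = £175,490.44.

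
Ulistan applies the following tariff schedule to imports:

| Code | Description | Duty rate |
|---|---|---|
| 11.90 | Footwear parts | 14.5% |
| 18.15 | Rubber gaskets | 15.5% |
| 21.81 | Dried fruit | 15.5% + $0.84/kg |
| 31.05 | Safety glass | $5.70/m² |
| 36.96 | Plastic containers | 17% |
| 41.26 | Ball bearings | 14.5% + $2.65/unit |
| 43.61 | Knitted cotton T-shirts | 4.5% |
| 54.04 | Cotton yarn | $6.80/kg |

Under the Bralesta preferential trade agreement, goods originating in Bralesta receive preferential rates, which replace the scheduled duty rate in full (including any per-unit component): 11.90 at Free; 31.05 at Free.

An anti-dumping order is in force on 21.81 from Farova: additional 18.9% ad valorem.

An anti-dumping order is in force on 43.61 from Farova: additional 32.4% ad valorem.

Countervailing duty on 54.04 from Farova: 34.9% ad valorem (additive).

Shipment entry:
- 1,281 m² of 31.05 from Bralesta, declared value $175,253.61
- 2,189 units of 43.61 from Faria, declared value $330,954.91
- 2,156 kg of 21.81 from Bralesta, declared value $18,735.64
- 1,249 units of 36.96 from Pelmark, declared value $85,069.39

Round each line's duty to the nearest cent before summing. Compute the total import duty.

Line 1 (31.05, Bralesta, 1,281 m², $175,253.61):
Base rate for 31.05 is $5.70/m².
Origin Bralesta qualifies under the Ulistan–Bralesta agreement and 31.05 is covered: preferential rate Free applies instead.
Duty = $175,253.61 × 0% = $0.00.
Line 2 (43.61, Faria, 2,189 units, $330,954.91):
Base rate for 43.61 is 4.5%.
The additional-duty order on 43.61 targets Farova, not Faria; it does not apply.
Duty = $330,954.91 × 4.5% = $14,892.97.
Line 3 (21.81, Bralesta, 2,156 kg, $18,735.64):
Base rate for 21.81 is 15.5% + $0.84/kg.
Origin Bralesta is the FTA partner but 21.81 is not on the preference list; base rate stands.
The additional-duty order on 21.81 targets Farova, not Bralesta; it does not apply.
Duty = $18,735.64 × 15.5% + 2,156 × $0.84 = $4,715.06.
Line 4 (36.96, Pelmark, 1,249 units, $85,069.39):
Base rate for 36.96 is 17%.
Duty = $85,069.39 × 17% = $14,461.80.
Total = $0.00 + $14,892.97 + $4,715.06 + $14,461.80 = $34,069.83.

$34,069.83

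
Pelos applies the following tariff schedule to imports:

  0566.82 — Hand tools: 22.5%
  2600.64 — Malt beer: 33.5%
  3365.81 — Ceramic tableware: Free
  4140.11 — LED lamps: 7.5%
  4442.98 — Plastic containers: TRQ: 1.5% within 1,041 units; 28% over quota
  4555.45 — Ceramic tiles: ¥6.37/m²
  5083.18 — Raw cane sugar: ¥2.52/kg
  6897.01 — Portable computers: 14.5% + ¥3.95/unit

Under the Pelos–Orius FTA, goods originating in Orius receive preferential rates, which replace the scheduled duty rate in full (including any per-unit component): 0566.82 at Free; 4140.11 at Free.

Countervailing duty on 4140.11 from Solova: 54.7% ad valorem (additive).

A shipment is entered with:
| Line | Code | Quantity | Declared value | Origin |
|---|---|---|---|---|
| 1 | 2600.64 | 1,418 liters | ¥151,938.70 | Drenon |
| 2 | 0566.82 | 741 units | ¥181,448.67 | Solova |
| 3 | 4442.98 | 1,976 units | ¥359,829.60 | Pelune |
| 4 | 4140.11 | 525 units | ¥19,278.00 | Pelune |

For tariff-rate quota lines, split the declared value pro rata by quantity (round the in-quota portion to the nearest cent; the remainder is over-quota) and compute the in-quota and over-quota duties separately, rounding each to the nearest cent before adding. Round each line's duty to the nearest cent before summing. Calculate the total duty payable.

Line 1 (2600.64, Drenon, 1,418 liters, ¥151,938.70):
Base rate for 2600.64 is 33.5%.
Duty = ¥151,938.70 × 33.5% = ¥50,899.46.
Line 2 (0566.82, Solova, 741 units, ¥181,448.67):
Base rate for 0566.82 is 22.5%.
0566.82 has an FTA preferential rate, but origin Solova is not Orius; base rate stands.
Duty = ¥181,448.67 × 22.5% = ¥40,825.95.
Line 3 (4442.98, Pelune, 1,976 units, ¥359,829.60):
Code 4442.98 is under a tariff-rate quota (threshold 1,041 units). In-quota: 1,041 units at 1.5%; over-quota: 935 units at 28%.
Pro-rata value split: in-quota = ¥359,829.60 × 1,041/1,976 = ¥189,566.10; over-quota = ¥359,829.60 − ¥189,566.10 = ¥170,263.50.
In-quota duty = ¥189,566.10 × 1.5% = ¥2,843.49. Over-quota duty = ¥170,263.50 × 28% = ¥47,673.78.
Line duty = ¥2,843.49 + ¥47,673.78 = ¥50,517.27.
Line 4 (4140.11, Pelune, 525 units, ¥19,278.00):
Base rate for 4140.11 is 7.5%.
4140.11 has an FTA preferential rate, but origin Pelune is not Orius; base rate stands.
The additional-duty order on 4140.11 targets Solova, not Pelune; it does not apply.
Duty = ¥19,278.00 × 7.5% = ¥1,445.85.
Total = ¥50,899.46 + ¥40,825.95 + ¥50,517.27 + ¥1,445.85 = ¥143,688.53.

¥143,688.53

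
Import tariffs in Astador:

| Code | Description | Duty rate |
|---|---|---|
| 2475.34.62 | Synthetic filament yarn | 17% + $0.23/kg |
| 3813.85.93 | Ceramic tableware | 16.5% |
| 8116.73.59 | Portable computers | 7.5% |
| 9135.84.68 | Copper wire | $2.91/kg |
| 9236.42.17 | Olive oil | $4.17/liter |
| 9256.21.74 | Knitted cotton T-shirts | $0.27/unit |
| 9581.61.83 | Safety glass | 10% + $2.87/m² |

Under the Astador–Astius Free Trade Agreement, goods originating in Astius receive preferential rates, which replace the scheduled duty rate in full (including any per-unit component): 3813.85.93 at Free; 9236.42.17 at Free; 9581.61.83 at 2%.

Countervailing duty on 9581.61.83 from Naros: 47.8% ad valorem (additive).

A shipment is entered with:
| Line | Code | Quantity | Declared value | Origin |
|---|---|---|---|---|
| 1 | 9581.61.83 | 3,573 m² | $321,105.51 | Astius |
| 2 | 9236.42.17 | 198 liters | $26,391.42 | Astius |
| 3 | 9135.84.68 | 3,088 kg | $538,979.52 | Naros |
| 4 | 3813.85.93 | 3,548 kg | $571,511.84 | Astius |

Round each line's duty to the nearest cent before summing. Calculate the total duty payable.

$15,408.19

Line 1 (9581.61.83, Astius, 3,573 m², $321,105.51):
Base rate for 9581.61.83 is 10% + $2.87/m².
Origin Astius qualifies under the Astador–Astius agreement and 9581.61.83 is covered: preferential rate 2% applies instead.
The additional-duty order on 9581.61.83 targets Naros, not Astius; it does not apply.
Duty = $321,105.51 × 2% = $6,422.11.
Line 2 (9236.42.17, Astius, 198 liters, $26,391.42):
Base rate for 9236.42.17 is $4.17/liter.
Origin Astius qualifies under the Astador–Astius agreement and 9236.42.17 is covered: preferential rate Free applies instead.
Duty = $26,391.42 × 0% = $0.00.
Line 3 (9135.84.68, Naros, 3,088 kg, $538,979.52):
Base rate for 9135.84.68 is $2.91/kg.
Duty = 3,088 × $2.91 = $8,986.08.
Line 4 (3813.85.93, Astius, 3,548 kg, $571,511.84):
Base rate for 3813.85.93 is 16.5%.
Origin Astius qualifies under the Astador–Astius agreement and 3813.85.93 is covered: preferential rate Free applies instead.
Duty = $571,511.84 × 0% = $0.00.
Total = $6,422.11 + $0.00 + $8,986.08 + $0.00 = $15,408.19.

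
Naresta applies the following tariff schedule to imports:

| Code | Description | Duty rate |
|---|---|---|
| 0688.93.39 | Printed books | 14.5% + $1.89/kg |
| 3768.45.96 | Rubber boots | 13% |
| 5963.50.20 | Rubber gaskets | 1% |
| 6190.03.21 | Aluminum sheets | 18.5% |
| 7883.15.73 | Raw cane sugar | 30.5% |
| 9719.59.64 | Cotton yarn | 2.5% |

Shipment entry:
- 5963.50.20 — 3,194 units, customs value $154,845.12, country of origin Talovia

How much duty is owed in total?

Line 1 (5963.50.20, Talovia, 3,194 units, $154,845.12):
Base rate for 5963.50.20 is 1%.
Duty = $154,845.12 × 1% = $1,548.45.

$1,548.45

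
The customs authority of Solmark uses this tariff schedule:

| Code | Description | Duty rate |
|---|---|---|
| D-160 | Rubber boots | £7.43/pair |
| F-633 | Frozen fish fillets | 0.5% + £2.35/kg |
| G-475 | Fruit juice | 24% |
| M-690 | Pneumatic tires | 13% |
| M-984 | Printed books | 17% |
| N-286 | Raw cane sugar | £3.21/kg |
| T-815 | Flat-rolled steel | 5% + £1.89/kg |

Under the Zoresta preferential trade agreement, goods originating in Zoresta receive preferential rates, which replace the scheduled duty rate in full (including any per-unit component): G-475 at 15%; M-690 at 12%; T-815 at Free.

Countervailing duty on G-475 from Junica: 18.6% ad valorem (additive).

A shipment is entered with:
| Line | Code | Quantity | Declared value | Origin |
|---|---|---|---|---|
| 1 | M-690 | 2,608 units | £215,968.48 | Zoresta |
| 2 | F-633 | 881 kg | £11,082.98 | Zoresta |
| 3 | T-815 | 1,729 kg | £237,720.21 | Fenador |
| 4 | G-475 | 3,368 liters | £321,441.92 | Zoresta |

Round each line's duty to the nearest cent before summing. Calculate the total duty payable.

£91,412.09

Line 1 (M-690, Zoresta, 2,608 units, £215,968.48):
Base rate for M-690 is 13%.
Origin Zoresta qualifies under the Solmark–Zoresta agreement and M-690 is covered: preferential rate 12% applies instead.
Duty = £215,968.48 × 12% = £25,916.22.
Line 2 (F-633, Zoresta, 881 kg, £11,082.98):
Base rate for F-633 is 0.5% + £2.35/kg.
Origin Zoresta is the FTA partner but F-633 is not on the preference list; base rate stands.
Duty = £11,082.98 × 0.5% + 881 × £2.35 = £2,125.76.
Line 3 (T-815, Fenador, 1,729 kg, £237,720.21):
Base rate for T-815 is 5% + £1.89/kg.
T-815 has an FTA preferential rate, but origin Fenador is not Zoresta; base rate stands.
Duty = £237,720.21 × 5% + 1,729 × £1.89 = £15,153.82.
Line 4 (G-475, Zoresta, 3,368 liters, £321,441.92):
Base rate for G-475 is 24%.
Origin Zoresta qualifies under the Solmark–Zoresta agreement and G-475 is covered: preferential rate 15% applies instead.
The additional-duty order on G-475 targets Junica, not Zoresta; it does not apply.
Duty = £321,441.92 × 15% = £48,216.29.
Total = £25,916.22 + £2,125.76 + £15,153.82 + £48,216.29 = £91,412.09.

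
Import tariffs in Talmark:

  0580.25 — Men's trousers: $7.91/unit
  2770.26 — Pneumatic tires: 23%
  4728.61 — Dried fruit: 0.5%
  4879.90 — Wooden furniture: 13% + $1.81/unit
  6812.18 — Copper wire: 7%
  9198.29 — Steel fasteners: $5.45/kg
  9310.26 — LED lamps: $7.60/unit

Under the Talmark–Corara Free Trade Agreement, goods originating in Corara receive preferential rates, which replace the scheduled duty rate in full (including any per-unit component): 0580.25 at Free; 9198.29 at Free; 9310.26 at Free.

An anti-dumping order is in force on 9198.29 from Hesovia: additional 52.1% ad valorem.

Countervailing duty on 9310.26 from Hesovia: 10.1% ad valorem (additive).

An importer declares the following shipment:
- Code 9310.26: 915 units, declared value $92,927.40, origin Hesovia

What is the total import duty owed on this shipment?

$16,339.67

Line 1 (9310.26, Hesovia, 915 units, $92,927.40):
Base rate for 9310.26 is $7.60/unit.
9310.26 has an FTA preferential rate, but origin Hesovia is not Corara; base rate stands.
Additional duty on 9310.26 from Hesovia: +10.1% ad valorem. Applied ad valorem rate = 10.1%.
Duty = $92,927.40 × 10.1% + 915 × $7.60 = $16,339.67.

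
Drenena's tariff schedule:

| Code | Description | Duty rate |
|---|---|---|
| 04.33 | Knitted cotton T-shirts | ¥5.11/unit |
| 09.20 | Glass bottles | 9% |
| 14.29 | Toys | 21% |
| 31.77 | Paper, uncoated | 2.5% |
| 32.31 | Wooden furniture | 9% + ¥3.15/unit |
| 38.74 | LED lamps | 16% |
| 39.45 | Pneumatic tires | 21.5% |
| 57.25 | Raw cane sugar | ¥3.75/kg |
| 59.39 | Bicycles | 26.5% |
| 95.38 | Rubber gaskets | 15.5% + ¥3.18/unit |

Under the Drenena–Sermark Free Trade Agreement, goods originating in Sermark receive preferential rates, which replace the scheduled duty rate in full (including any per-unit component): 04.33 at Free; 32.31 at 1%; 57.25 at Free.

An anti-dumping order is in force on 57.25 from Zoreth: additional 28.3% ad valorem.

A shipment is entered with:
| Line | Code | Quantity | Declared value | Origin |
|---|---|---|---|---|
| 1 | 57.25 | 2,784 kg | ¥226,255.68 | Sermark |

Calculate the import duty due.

¥0.00

Line 1 (57.25, Sermark, 2,784 kg, ¥226,255.68):
Base rate for 57.25 is ¥3.75/kg.
Origin Sermark qualifies under the Drenena–Sermark agreement and 57.25 is covered: preferential rate Free applies instead.
The additional-duty order on 57.25 targets Zoreth, not Sermark; it does not apply.
Duty = ¥226,255.68 × 0% = ¥0.00.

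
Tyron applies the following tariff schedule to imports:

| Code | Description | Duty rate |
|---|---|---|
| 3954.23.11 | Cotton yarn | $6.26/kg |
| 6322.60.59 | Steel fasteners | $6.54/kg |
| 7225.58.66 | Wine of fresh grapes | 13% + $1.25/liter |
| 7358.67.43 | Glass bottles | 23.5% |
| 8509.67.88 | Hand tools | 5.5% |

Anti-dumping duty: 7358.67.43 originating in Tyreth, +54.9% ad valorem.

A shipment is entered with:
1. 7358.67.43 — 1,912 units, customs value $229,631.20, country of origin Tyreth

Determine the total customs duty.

Line 1 (7358.67.43, Tyreth, 1,912 units, $229,631.20):
Base rate for 7358.67.43 is 23.5%.
Additional duty on 7358.67.43 from Tyreth: +54.9%. Applied ad valorem rate: 23.5% + 54.9% = 78.4%.
Duty = $229,631.20 × 78.4% = $180,030.86.

$180,030.86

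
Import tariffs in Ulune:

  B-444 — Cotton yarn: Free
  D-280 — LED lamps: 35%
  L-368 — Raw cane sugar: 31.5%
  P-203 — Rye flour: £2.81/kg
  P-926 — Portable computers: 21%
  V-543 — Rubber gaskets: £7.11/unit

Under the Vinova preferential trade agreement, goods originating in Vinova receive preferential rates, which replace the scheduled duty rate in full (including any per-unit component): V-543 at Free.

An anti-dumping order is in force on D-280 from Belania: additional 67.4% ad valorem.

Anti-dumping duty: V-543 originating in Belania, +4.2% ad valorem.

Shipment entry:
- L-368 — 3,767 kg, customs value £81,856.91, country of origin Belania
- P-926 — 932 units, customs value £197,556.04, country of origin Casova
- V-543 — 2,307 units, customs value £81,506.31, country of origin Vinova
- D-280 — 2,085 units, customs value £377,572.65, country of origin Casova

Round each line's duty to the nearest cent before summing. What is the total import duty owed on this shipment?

£199,422.13

Line 1 (L-368, Belania, 3,767 kg, £81,856.91):
Base rate for L-368 is 31.5%.
Duty = £81,856.91 × 31.5% = £25,784.93.
Line 2 (P-926, Casova, 932 units, £197,556.04):
Base rate for P-926 is 21%.
Duty = £197,556.04 × 21% = £41,486.77.
Line 3 (V-543, Vinova, 2,307 units, £81,506.31):
Base rate for V-543 is £7.11/unit.
Origin Vinova qualifies under the Ulune–Vinova agreement and V-543 is covered: preferential rate Free applies instead.
The additional-duty order on V-543 targets Belania, not Vinova; it does not apply.
Duty = £81,506.31 × 0% = £0.00.
Line 4 (D-280, Casova, 2,085 units, £377,572.65):
Base rate for D-280 is 35%.
The additional-duty order on D-280 targets Belania, not Casova; it does not apply.
Duty = £377,572.65 × 35% = £132,150.43.
Total = £25,784.93 + £41,486.77 + £0.00 + £132,150.43 = £199,422.13.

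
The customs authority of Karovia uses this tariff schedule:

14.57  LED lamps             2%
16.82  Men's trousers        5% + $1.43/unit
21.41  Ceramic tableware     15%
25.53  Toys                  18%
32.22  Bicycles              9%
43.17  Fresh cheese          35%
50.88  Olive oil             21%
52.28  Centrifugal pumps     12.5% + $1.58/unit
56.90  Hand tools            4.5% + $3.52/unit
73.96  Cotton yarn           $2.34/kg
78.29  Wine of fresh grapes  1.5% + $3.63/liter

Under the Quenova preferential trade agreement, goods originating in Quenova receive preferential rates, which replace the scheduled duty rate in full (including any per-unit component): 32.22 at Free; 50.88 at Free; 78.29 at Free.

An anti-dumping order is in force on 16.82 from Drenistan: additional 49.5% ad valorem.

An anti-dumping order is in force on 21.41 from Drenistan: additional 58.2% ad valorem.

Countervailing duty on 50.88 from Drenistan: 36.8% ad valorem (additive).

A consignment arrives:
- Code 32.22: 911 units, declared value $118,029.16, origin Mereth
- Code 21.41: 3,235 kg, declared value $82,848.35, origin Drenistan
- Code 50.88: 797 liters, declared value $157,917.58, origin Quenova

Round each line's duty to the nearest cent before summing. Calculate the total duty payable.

$71,267.61

Line 1 (32.22, Mereth, 911 units, $118,029.16):
Base rate for 32.22 is 9%.
32.22 has an FTA preferential rate, but origin Mereth is not Quenova; base rate stands.
Duty = $118,029.16 × 9% = $10,622.62.
Line 2 (21.41, Drenistan, 3,235 kg, $82,848.35):
Base rate for 21.41 is 15%.
Additional duty on 21.41 from Drenistan: +58.2%. Applied ad valorem rate: 15% + 58.2% = 73.2%.
Duty = $82,848.35 × 73.2% = $60,644.99.
Line 3 (50.88, Quenova, 797 liters, $157,917.58):
Base rate for 50.88 is 21%.
Origin Quenova qualifies under the Karovia–Quenova agreement and 50.88 is covered: preferential rate Free applies instead.
The additional-duty order on 50.88 targets Drenistan, not Quenova; it does not apply.
Duty = $157,917.58 × 0% = $0.00.
Total = $10,622.62 + $60,644.99 + $0.00 = $71,267.61.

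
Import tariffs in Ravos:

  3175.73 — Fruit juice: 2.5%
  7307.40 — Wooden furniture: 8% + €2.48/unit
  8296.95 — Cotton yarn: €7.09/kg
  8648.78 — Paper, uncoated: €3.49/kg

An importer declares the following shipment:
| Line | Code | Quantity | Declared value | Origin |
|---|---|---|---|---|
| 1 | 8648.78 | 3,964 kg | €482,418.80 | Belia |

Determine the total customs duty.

Line 1 (8648.78, Belia, 3,964 kg, €482,418.80):
Base rate for 8648.78 is €3.49/kg.
Duty = 3,964 × €3.49 = €13,834.36.

€13,834.36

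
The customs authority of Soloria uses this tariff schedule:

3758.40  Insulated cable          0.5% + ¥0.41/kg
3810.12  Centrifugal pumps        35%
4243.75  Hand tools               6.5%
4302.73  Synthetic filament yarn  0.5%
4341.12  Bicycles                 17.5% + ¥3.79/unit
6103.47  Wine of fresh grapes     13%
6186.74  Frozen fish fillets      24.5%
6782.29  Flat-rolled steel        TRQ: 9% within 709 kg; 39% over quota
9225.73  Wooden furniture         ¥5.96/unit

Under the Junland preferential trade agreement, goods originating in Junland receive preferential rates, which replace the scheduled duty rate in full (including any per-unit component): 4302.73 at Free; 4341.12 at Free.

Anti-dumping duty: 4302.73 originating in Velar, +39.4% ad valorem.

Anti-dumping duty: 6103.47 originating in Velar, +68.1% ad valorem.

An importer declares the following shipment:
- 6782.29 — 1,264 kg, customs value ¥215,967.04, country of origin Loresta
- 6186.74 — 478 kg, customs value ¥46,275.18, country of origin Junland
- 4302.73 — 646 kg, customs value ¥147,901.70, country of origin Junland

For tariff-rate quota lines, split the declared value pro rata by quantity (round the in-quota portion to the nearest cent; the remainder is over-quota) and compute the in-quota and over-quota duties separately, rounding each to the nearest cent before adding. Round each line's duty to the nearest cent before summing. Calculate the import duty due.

Line 1 (6782.29, Loresta, 1,264 kg, ¥215,967.04):
Code 6782.29 is under a tariff-rate quota (threshold 709 kg). In-quota: 709 kg at 9%; over-quota: 555 kg at 39%.
Pro-rata value split: in-quota = ¥215,967.04 × 709/1,264 = ¥121,139.74; over-quota = ¥215,967.04 − ¥121,139.74 = ¥94,827.30.
In-quota duty = ¥121,139.74 × 9% = ¥10,902.58. Over-quota duty = ¥94,827.30 × 39% = ¥36,982.65.
Line duty = ¥10,902.58 + ¥36,982.65 = ¥47,885.23.
Line 2 (6186.74, Junland, 478 kg, ¥46,275.18):
Base rate for 6186.74 is 24.5%.
Origin Junland is the FTA partner but 6186.74 is not on the preference list; base rate stands.
Duty = ¥46,275.18 × 24.5% = ¥11,337.42.
Line 3 (4302.73, Junland, 646 kg, ¥147,901.70):
Base rate for 4302.73 is 0.5%.
Origin Junland qualifies under the Soloria–Junland agreement and 4302.73 is covered: preferential rate Free applies instead.
The additional-duty order on 4302.73 targets Velar, not Junland; it does not apply.
Duty = ¥147,901.70 × 0% = ¥0.00.
Total = ¥47,885.23 + ¥11,337.42 + ¥0.00 = ¥59,222.65.

¥59,222.65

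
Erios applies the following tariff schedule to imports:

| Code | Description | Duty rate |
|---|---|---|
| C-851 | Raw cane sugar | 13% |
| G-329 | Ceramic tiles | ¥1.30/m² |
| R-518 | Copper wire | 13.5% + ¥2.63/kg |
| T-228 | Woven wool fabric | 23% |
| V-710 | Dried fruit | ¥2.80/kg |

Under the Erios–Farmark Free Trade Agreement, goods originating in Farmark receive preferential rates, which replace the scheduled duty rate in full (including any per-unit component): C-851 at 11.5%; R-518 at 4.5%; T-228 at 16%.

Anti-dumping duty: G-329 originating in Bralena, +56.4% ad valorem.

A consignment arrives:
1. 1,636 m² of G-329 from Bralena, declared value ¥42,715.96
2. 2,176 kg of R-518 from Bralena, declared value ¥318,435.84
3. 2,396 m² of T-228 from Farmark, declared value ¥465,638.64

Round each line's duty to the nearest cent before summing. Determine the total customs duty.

¥149,432.50

Line 1 (G-329, Bralena, 1,636 m², ¥42,715.96):
Base rate for G-329 is ¥1.30/m².
Additional duty on G-329 from Bralena: +56.4% ad valorem. Applied ad valorem rate = 56.4%.
Duty = ¥42,715.96 × 56.4% + 1,636 × ¥1.30 = ¥26,218.60.
Line 2 (R-518, Bralena, 2,176 kg, ¥318,435.84):
Base rate for R-518 is 13.5% + ¥2.63/kg.
R-518 has an FTA preferential rate, but origin Bralena is not Farmark; base rate stands.
Duty = ¥318,435.84 × 13.5% + 2,176 × ¥2.63 = ¥48,711.72.
Line 3 (T-228, Farmark, 2,396 m², ¥465,638.64):
Base rate for T-228 is 23%.
Origin Farmark qualifies under the Erios–Farmark agreement and T-228 is covered: preferential rate 16% applies instead.
Duty = ¥465,638.64 × 16% = ¥74,502.18.
Total = ¥26,218.60 + ¥48,711.72 + ¥74,502.18 = ¥149,432.50.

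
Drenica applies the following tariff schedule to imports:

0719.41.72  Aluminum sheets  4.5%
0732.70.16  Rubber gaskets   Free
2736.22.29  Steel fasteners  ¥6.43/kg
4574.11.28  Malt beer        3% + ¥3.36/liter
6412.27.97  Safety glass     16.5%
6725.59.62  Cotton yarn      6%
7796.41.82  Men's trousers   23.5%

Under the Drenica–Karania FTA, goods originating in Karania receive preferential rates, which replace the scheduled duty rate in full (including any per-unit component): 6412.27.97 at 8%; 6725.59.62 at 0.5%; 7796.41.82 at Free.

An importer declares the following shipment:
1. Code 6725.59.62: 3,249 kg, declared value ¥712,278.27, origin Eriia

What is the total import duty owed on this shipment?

Line 1 (6725.59.62, Eriia, 3,249 kg, ¥712,278.27):
Base rate for 6725.59.62 is 6%.
6725.59.62 has an FTA preferential rate, but origin Eriia is not Karania; base rate stands.
Duty = ¥712,278.27 × 6% = ¥42,736.70.

¥42,736.70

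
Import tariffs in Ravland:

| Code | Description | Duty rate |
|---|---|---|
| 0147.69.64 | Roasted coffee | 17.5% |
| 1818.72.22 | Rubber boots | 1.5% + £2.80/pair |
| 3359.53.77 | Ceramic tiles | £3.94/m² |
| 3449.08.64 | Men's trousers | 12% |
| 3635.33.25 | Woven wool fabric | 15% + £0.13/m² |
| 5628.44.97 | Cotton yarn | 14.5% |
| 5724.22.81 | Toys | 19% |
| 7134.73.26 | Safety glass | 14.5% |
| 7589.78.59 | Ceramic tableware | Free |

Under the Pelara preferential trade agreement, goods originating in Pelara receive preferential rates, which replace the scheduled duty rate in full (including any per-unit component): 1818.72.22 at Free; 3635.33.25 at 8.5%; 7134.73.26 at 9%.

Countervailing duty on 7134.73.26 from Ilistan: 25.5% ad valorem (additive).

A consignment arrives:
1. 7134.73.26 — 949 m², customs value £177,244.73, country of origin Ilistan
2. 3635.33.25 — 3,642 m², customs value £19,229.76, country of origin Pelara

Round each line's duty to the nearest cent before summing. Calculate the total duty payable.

£72,532.42

Line 1 (7134.73.26, Ilistan, 949 m², £177,244.73):
Base rate for 7134.73.26 is 14.5%.
7134.73.26 has an FTA preferential rate, but origin Ilistan is not Pelara; base rate stands.
Additional duty on 7134.73.26 from Ilistan: +25.5%. Applied ad valorem rate: 14.5% + 25.5% = 40%.
Duty = £177,244.73 × 40% = £70,897.89.
Line 2 (3635.33.25, Pelara, 3,642 m², £19,229.76):
Base rate for 3635.33.25 is 15% + £0.13/m².
Origin Pelara qualifies under the Ravland–Pelara agreement and 3635.33.25 is covered: preferential rate 8.5% applies instead.
Duty = £19,229.76 × 8.5% = £1,634.53.
Total = £70,897.89 + £1,634.53 = £72,532.42.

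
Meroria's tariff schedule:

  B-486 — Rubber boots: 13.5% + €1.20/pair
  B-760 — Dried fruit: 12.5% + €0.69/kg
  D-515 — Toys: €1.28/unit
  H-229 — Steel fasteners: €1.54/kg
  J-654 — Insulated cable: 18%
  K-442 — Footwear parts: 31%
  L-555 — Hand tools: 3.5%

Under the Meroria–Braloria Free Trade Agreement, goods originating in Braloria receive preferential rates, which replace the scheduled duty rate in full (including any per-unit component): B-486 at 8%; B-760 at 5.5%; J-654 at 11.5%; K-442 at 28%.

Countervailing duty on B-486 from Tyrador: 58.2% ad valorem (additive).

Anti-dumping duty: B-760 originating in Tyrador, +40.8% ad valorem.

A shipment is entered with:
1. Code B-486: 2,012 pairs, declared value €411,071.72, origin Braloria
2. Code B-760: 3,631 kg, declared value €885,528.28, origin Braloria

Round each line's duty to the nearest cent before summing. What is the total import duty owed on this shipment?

€81,589.80

Line 1 (B-486, Braloria, 2,012 pairs, €411,071.72):
Base rate for B-486 is 13.5% + €1.20/pair.
Origin Braloria qualifies under the Meroria–Braloria agreement and B-486 is covered: preferential rate 8% applies instead.
The additional-duty order on B-486 targets Tyrador, not Braloria; it does not apply.
Duty = €411,071.72 × 8% = €32,885.74.
Line 2 (B-760, Braloria, 3,631 kg, €885,528.28):
Base rate for B-760 is 12.5% + €0.69/kg.
Origin Braloria qualifies under the Meroria–Braloria agreement and B-760 is covered: preferential rate 5.5% applies instead.
The additional-duty order on B-760 targets Tyrador, not Braloria; it does not apply.
Duty = €885,528.28 × 5.5% = €48,704.06.
Total = €32,885.74 + €48,704.06 = €81,589.80.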